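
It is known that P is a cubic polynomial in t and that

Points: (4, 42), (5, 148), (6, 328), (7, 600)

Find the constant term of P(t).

Write P(t) = at³ + bt² + ct + d; the 4 given values yield a linear system in the 4 coefficients.
Solving, P(t) = 3t³ - 8t² - 5t - 2.
The constant term is P(0) = -2.

-2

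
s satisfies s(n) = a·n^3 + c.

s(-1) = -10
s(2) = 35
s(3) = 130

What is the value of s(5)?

620

From s(-1) = -10 and s(2) = 35: -1a + c = -10 and 8a + c = 35.
Subtracting: 9a = 45, so a = 5; then c = -10 − 5·(-1) = -5.
So s(n) = 5n³ − 5, and s(5) = 620.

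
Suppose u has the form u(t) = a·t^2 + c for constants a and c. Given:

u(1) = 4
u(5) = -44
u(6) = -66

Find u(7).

-92

From u(1) = 4 and u(5) = -44: 1a + c = 4 and 25a + c = -44.
Subtracting: 24a = -48, so a = -2; then c = 4 − (-2)·1 = 6.
So u(t) = -2t² + 6, and u(7) = -92.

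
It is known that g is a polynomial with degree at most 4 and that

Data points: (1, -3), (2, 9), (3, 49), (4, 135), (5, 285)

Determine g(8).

1299

First differences: 12, 40, 86, 150. Second differences: 28, 46, 64. Third differences: 18, 18.
Level-3 differences are constant, so g has degree 3.
Fitting a degree-3 polynomial gives g(m) = 3m³ - 4m² + 3m - 5.
Then g(8) = 1299.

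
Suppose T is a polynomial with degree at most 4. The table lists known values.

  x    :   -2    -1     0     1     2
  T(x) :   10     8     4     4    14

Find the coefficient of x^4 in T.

First differences: -2, -4, 0, 10. Second differences: -2, 4, 10. Third differences: 6, 6.
Level-3 differences are constant, so T has degree 3.
Fitting a degree-3 polynomial gives T(x) = x³ + 2x² - 3x + 4.
The coefficient of x^4 is 0.

0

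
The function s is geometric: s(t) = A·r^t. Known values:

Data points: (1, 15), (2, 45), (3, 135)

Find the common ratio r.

Consecutive ratio: 45/15 = 3, and 135/45 = 3, so r = 3.
Then A·3^1 = 15 gives A = 5, and s(t) = 5·3^t.

3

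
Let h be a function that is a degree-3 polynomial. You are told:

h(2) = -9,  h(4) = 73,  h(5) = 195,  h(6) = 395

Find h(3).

11

Write h(m) = am³ + bm² + cm + d; the 4 given values yield a linear system in the 4 coefficients.
Solving, h(m) = 3m³ - 6m² - 7m + 5.
Then h(3) = 11.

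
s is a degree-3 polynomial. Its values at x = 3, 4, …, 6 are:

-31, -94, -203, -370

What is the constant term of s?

Write s(x) = ax³ + bx² + cx + d; the 4 given values yield a linear system in the 4 coefficients.
Solving, s(x) = -2x³ + x² + 4x + 2.
The constant term is s(0) = 2.

2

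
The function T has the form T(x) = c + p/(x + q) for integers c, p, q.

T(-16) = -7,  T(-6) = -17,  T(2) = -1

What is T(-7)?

-13

(T(x) − c)(x + q) = p for each data point; the three points give a linear system in c and q, then p follows.
Solving: c = -5, q = 4, p = 24, so T(x) = -5 + 24/(x + 4).
Then T(-7) = -5 + 24/(-3) = -13.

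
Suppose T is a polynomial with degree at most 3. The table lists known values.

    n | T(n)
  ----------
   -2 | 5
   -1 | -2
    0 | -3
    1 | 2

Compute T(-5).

Write T(n) = an³ + bn² + cn + d; the 4 given values yield a linear system in the 4 coefficients.
Solving, the leading coefficient vanishes, and T(n) = 3n² + 2n - 3.
Then T(-5) = 62.

62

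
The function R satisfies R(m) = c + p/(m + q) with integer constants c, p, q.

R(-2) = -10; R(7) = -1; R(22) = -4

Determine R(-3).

(R(m) − c)(m + q) = p for each data point; the three points give a linear system in c and q, then p follows.
Solving: c = -5, q = -2, p = 20, so R(m) = -5 + 20/(m − 2).
Then R(-3) = -5 + 20/(-5) = -9.

-9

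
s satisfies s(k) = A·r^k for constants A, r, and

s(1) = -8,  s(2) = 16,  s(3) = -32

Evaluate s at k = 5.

-128

Consecutive ratio: 16/(-8) = -2, and -32/16 = -2, so r = -2.
Then A·(-2)^1 = -8 gives A = 4, and s(k) = 4·(-2)^k.
s(5) = 4·(-2)^5 = -128.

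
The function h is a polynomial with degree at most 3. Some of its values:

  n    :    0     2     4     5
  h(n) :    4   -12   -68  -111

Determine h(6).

Write h(n) = an³ + bn² + cn + d; the 4 given values yield a linear system in the 4 coefficients.
Solving, the leading coefficient vanishes, and h(n) = -5n² + 2n + 4.
Then h(6) = -164.

-164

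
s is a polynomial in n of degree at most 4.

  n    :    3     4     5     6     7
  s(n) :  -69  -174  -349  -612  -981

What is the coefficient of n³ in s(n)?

First differences: -105, -175, -263, -369. Second differences: -70, -88, -106. Third differences: -18, -18.
Level-3 differences are constant, so s has degree 3.
Fitting a degree-3 polynomial gives s(n) = -3n³ + n² - n + 6.
The coefficient of n³ is -3.

-3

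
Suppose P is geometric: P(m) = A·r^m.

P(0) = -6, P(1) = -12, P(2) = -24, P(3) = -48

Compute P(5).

Consecutive ratio: -12/(-6) = 2, and -24/(-12) = 2, so r = 2.
Then A·2^0 = -6 gives A = -6, and P(m) = -6·2^m.
P(5) = -6·2^5 = -192.

-192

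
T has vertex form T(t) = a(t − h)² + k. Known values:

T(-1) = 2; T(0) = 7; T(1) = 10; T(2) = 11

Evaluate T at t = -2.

-5

First differences 5, 3, 1; second difference -2 = 2a, so a = -1.
Expanding, the t-coefficient is −2ah = 2h; matching it to the data gives h = 2, and then k = 11.
So T(t) = -1(t − 2)² + 11.
T(-2) = -1·(-4)² + 11 = -5.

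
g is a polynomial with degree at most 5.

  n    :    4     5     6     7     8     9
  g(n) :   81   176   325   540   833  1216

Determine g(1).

Write g(n) = an^5 + bn^4 + cn³ + dn² + en + p; the 6 given values yield a linear system in the 6 coefficients.
Solving, the top 2 coefficients vanish, and g(n) = 2n³ - 3n² + 1.
Then g(1) = 0.

0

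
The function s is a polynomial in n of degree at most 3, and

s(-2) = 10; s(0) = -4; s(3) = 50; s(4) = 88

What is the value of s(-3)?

32

Write s(n) = an³ + bn² + cn + d; the 4 given values yield a linear system in the 4 coefficients.
Solving, the leading coefficient vanishes, and s(n) = 5n² + 3n - 4.
Then s(-3) = 32.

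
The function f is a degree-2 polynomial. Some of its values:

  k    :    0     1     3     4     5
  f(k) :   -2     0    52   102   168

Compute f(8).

Write f(k) = ak² + bk + c; the 5 given values yield a linear system in the 3 coefficients.
Solving, f(k) = 8k² - 6k - 2.
Then f(8) = 462.

462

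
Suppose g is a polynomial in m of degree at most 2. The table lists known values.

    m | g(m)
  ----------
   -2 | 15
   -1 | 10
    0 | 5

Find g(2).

First differences: -5, -5.
Level-1 differences are constant, so g has degree 1.
Fitting a degree-1 polynomial gives g(m) = -5m + 5.
Then g(2) = -5.

-5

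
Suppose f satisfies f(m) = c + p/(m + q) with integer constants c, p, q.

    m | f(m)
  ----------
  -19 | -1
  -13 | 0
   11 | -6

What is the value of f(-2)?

33

(f(m) − c)(m + q) = p for each data point; the three points give a linear system in c and q, then p follows.
Solving: c = -3, q = 1, p = -36, so f(m) = -3 − 36/(m + 1).
Then f(-2) = -3 − 36/(-1) = 33.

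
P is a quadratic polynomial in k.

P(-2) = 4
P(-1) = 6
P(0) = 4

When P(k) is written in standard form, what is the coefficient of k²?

Write P(k) = ak² + bk + c; the 3 given values yield a linear system in the 3 coefficients.
Solving, P(k) = -2k² - 4k + 4.
The coefficient of k² is -2.

-2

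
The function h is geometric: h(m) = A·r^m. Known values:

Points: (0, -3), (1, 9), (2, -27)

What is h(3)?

Consecutive ratio: 9/(-3) = -3, and -27/9 = -3, so r = -3.
Then A·(-3)^0 = -3 gives A = -3, and h(m) = -3·(-3)^m.
h(3) = -3·(-3)^3 = 81.

81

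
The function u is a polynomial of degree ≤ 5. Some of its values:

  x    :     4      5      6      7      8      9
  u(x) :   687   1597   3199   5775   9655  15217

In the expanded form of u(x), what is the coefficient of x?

-2

First differences: 910, 1602, 2576, 3880, 5562. Second differences: 692, 974, 1304, 1682. Third differences: 282, 330, 378. Fourth differences: 48, 48.
Level-4 differences are constant, so u has degree 4.
Fitting a degree-4 polynomial gives u(x) = 2x^4 + 3x³ - x² - 2x + 7.
The coefficient of x is -2.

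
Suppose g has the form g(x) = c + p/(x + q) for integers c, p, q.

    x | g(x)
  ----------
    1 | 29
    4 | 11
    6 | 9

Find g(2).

17

(g(x) − c)(x + q) = p for each data point; the three points give a linear system in c and q, then p follows.
Solving: c = 5, q = 0, p = 24, so g(x) = 5 + 24/(x + 0).
Then g(2) = 5 + 24/2 = 17.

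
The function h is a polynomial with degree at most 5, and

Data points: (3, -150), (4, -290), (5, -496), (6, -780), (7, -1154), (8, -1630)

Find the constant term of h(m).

-6

First differences: -140, -206, -284, -374, -476. Second differences: -66, -78, -90, -102. Third differences: -12, -12, -12.
Level-3 differences are constant, so h has degree 3.
Fitting a degree-3 polynomial gives h(m) = -2m³ - 9m² - 3m - 6.
The constant term is h(0) = -6.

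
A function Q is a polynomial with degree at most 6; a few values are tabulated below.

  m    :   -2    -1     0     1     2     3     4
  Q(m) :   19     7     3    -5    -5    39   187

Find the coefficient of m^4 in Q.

1

First differences: -12, -4, -8, 0, 44, 148. Second differences: 8, -4, 8, 44, 104. Third differences: -12, 12, 36, 60. Fourth differences: 24, 24, 24.
Level-4 differences are constant, so Q has degree 4.
Fitting a degree-4 polynomial gives Q(m) = m^4 - 3m² - 6m + 3.
The coefficient of m^4 is 1.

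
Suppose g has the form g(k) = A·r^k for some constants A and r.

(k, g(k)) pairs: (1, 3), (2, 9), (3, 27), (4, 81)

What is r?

3

Consecutive ratio: 9/3 = 3, and 27/9 = 3, so r = 3.
Then A·3^1 = 3 gives A = 1, and g(k) = 1·3^k.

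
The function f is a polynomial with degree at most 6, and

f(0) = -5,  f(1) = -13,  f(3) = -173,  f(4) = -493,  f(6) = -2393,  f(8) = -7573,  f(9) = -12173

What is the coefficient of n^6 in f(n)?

Write f(n) = an^6 + bn^5 + cn^4 + dn³ + en² + pn + q; the 7 given values yield a linear system in the 7 coefficients.
Solving, the top 2 coefficients vanish, and f(n) = -2n^4 + 2n³ - 6n² - 2n - 5.
The coefficient of n^6 is 0.

0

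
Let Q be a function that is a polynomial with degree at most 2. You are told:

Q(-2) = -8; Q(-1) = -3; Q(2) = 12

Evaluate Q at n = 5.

27

Write Q(n) = an² + bn + c; the 3 given values yield a linear system in the 3 coefficients.
Solving, the leading coefficient vanishes, and Q(n) = 5n + 2.
Then Q(5) = 27.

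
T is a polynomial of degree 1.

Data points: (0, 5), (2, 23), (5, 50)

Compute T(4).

41

Write T(x) = ax + b; the 3 given values yield a linear system in the 2 coefficients.
Solving, T(x) = 9x + 5.
Then T(4) = 41.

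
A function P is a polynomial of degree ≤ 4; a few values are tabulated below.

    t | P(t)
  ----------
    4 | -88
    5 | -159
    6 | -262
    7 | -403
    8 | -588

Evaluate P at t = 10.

-1114

First differences: -71, -103, -141, -185. Second differences: -32, -38, -44. Third differences: -6, -6.
Level-3 differences are constant, so P has degree 3.
Fitting a degree-3 polynomial gives P(t) = -t³ - t² - t - 4.
Then P(10) = -1114.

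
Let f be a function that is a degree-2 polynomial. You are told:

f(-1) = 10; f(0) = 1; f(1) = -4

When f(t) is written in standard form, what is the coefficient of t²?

Write f(t) = at² + bt + c; the 3 given values yield a linear system in the 3 coefficients.
Solving, f(t) = 2t² - 7t + 1.
The coefficient of t² is 2.

2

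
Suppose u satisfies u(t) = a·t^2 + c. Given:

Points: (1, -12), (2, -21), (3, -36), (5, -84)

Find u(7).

-156

From u(1) = -12 and u(2) = -21: 1a + c = -12 and 4a + c = -21.
Subtracting: 3a = -9, so a = -3; then c = -12 − (-3)·1 = -9.
So u(t) = -3t² − 9, and u(7) = -156.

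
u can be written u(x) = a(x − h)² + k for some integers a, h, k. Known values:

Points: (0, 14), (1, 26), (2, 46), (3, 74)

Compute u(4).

110

First differences 12, 20, 28; second difference 8 = 2a, so a = 4.
Expanding, the x-coefficient is −2ah = -8h; matching it to the data gives h = -1, and then k = 10.
So u(x) = 4(x + 1)² + 10.
u(4) = 4·5² + 10 = 110.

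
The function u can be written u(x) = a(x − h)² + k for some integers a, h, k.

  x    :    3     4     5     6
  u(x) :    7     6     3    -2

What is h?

First differences -1, -3, -5; second difference -2 = 2a, so a = -1.
Expanding, the x-coefficient is −2ah = 2h; matching it to the data gives h = 3, and then k = 7.
So u(x) = -1(x − 3)² + 7.
Hence h = 3.

3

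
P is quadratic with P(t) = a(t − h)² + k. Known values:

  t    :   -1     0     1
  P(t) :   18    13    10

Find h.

First differences -5, -3; second difference 2 = 2a, so a = 1.
Expanding, the t-coefficient is −2ah = -2h; matching it to the data gives h = 2, and then k = 9.
So P(t) = 1(t − 2)² + 9.
Hence h = 2.

2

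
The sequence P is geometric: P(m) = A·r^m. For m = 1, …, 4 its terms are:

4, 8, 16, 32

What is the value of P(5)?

Consecutive ratio: 8/4 = 2, and 16/8 = 2, so r = 2.
Then A·2^1 = 4 gives A = 2, and P(m) = 2·2^m.
P(5) = 2·2^5 = 64.

64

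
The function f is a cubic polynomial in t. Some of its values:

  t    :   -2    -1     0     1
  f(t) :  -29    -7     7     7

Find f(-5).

-83

Write f(t) = at³ + bt² + ct + d; the 4 given values yield a linear system in the 4 coefficients.
Solving, f(t) = -t³ - 7t² + 8t + 7.
Then f(-5) = -83.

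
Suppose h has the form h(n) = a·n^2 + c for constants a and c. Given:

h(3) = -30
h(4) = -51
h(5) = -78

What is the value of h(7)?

-150

From h(3) = -30 and h(4) = -51: 9a + c = -30 and 16a + c = -51.
Subtracting: 7a = -21, so a = -3; then c = -30 − (-3)·9 = -3.
So h(n) = -3n² − 3, and h(7) = -150.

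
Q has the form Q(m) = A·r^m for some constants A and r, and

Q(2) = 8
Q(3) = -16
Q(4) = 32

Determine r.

-2

Consecutive ratio: -16/8 = -2, and 32/(-16) = -2, so r = -2.
Then A·(-2)^2 = 8 gives A = 2, and Q(m) = 2·(-2)^m.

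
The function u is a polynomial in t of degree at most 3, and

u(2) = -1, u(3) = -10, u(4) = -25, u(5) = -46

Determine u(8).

-145

First differences: -9, -15, -21. Second differences: -6, -6.
Level-2 differences are constant, so u has degree 2.
Fitting a degree-2 polynomial gives u(t) = -3t² + 6t - 1.
Then u(8) = -145.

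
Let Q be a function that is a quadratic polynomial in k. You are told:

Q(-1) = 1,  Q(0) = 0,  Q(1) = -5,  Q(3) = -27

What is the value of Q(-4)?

Write Q(k) = ak² + bk + c; the 4 given values yield a linear system in the 3 coefficients.
Solving, Q(k) = -2k² - 3k.
Then Q(-4) = -20.

-20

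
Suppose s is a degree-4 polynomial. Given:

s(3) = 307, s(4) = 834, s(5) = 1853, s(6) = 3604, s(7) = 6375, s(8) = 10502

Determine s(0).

-2

First differences: 527, 1019, 1751, 2771, 4127. Second differences: 492, 732, 1020, 1356. Third differences: 240, 288, 336. Fourth differences: 48, 48.
Level-4 differences are constant, so s has degree 4.
Fitting a degree-4 polynomial gives s(x) = 2x^4 + 4x³ + 4x² + x - 2.
Then s(0) = -2.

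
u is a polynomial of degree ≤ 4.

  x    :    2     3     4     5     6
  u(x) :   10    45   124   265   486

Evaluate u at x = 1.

First differences: 35, 79, 141, 221. Second differences: 44, 62, 80. Third differences: 18, 18.
Level-3 differences are constant, so u has degree 3.
Fitting a degree-3 polynomial gives u(x) = 3x³ - 5x² + 3x.
Then u(1) = 1.

1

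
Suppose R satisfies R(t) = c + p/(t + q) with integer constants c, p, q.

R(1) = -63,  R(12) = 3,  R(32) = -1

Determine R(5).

(R(t) − c)(t + q) = p for each data point; the three points give a linear system in c and q, then p follows.
Solving: c = -3, q = -2, p = 60, so R(t) = -3 + 60/(t − 2).
Then R(5) = -3 + 60/3 = 17.

17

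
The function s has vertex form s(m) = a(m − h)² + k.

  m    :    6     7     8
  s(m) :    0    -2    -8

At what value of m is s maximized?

First differences -2, -6; second difference -4 = 2a, so a = -2.
Expanding, the m-coefficient is −2ah = 4h; matching it to the data gives h = 6, and then k = 0.
So s(m) = -2(m − 6)² + 0.
Hence h = 6.

6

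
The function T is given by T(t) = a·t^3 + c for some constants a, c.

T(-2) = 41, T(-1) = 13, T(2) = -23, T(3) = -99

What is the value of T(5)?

From T(-2) = 41 and T(-1) = 13: -8a + c = 41 and -1a + c = 13.
Subtracting: 7a = -28, so a = -4; then c = 41 − (-4)·(-8) = 9.
So T(t) = -4t³ + 9, and T(5) = -491.

-491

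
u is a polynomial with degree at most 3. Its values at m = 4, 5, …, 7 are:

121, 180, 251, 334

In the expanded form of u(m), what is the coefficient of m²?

6

Write u(m) = am³ + bm² + cm + d; the 4 given values yield a linear system in the 4 coefficients.
Solving, the leading coefficient vanishes, and u(m) = 6m² + 5m + 5.
The coefficient of m² is 6.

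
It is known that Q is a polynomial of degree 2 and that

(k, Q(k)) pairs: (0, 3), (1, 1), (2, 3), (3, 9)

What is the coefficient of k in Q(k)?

-4

First differences: -2, 2, 6. Second differences: 4, 4.
Level-2 differences are constant, so Q has degree 2.
Fitting a degree-2 polynomial gives Q(k) = 2k² - 4k + 3.
The coefficient of k is -4.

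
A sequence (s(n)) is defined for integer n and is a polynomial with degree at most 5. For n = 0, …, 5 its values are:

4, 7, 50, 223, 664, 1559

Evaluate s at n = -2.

First differences: 3, 43, 173, 441, 895. Second differences: 40, 130, 268, 454. Third differences: 90, 138, 186. Fourth differences: 48, 48.
Level-4 differences are constant, so s has degree 4.
Fitting a degree-4 polynomial gives s(n) = 2n^4 + 3n³ - 3n² + n + 4.
Then s(-2) = -2.

-2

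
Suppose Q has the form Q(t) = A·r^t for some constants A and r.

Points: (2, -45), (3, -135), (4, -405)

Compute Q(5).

Consecutive ratio: -135/(-45) = 3, and -405/(-135) = 3, so r = 3.
Then A·3^2 = -45 gives A = -5, and Q(t) = -5·3^t.
Q(5) = -5·3^5 = -1215.

-1215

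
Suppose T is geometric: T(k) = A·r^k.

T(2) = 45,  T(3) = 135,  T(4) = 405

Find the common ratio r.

Consecutive ratio: 135/45 = 3, and 405/135 = 3, so r = 3.
Then A·3^2 = 45 gives A = 5, and T(k) = 5·3^k.

3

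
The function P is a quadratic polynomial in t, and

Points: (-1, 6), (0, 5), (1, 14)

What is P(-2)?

17

Write P(t) = at² + bt + c; the 3 given values yield a linear system in the 3 coefficients.
Solving, P(t) = 5t² + 4t + 5.
Then P(-2) = 17.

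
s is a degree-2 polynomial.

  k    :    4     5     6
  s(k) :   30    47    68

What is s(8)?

Write s(k) = ak² + bk + c; the 3 given values yield a linear system in the 3 coefficients.
Solving, s(k) = 2k² - k + 2.
Then s(8) = 122.

122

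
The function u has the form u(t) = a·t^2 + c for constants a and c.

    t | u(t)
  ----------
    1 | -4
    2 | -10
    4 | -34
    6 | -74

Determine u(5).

From u(1) = -4 and u(2) = -10: 1a + c = -4 and 4a + c = -10.
Subtracting: 3a = -6, so a = -2; then c = -4 − (-2)·1 = -2.
So u(t) = -2t² − 2, and u(5) = -52.

-52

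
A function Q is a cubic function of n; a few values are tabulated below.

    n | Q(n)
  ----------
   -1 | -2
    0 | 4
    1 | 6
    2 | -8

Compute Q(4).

-132

Write Q(n) = an³ + bn² + cn + d; the 4 given values yield a linear system in the 4 coefficients.
Solving, Q(n) = -2n³ - 2n² + 6n + 4.
Then Q(4) = -132.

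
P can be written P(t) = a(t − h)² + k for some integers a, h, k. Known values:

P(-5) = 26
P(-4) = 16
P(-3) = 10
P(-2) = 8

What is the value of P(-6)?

40

First differences -10, -6, -2; second difference 4 = 2a, so a = 2.
Expanding, the t-coefficient is −2ah = -4h; matching it to the data gives h = -2, and then k = 8.
So P(t) = 2(t + 2)² + 8.
P(-6) = 2·(-4)² + 8 = 40.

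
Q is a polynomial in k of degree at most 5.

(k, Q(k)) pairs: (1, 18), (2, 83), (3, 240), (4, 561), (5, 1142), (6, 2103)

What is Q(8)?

5765

First differences: 65, 157, 321, 581, 961. Second differences: 92, 164, 260, 380. Third differences: 72, 96, 120. Fourth differences: 24, 24.
Level-4 differences are constant, so Q has degree 4.
Fitting a degree-4 polynomial gives Q(k) = k^4 + 2k³ + 9k² + 9k - 3.
Then Q(8) = 5765.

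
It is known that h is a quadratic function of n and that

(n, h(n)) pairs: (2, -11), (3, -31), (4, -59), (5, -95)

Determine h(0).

5

Write h(n) = an² + bn + c; the 4 given values yield a linear system in the 3 coefficients.
Solving, h(n) = -4n² + 5.
Then h(0) = 5.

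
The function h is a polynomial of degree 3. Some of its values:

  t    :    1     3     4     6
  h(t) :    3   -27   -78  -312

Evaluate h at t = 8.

Write h(t) = at³ + bt² + ct + d; the 4 given values yield a linear system in the 4 coefficients.
Solving, h(t) = -2t³ + 4t² - 5t + 6.
Then h(8) = -802.

-802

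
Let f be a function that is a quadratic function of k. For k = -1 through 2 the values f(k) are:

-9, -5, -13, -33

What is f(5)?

-165

First differences: 4, -8, -20. Second differences: -12, -12.
Level-2 differences are constant, so f has degree 2.
Fitting a degree-2 polynomial gives f(k) = -6k² - 2k - 5.
Then f(5) = -165.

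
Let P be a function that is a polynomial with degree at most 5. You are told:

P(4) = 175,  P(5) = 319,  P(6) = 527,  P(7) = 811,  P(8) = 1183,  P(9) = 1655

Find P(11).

2947

Write P(m) = am^5 + bm^4 + cm³ + dm² + em + p; the 6 given values yield a linear system in the 6 coefficients.
Solving, the top 2 coefficients vanish, and P(m) = 2m³ + 2m² + 4m - 1.
Then P(11) = 2947.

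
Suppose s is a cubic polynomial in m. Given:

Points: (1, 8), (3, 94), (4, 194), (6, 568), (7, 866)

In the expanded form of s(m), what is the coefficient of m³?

2

Write s(m) = am³ + bm² + cm + d; the 5 given values yield a linear system in the 4 coefficients.
Solving, s(m) = 2m³ + 3m² + 5m - 2.
The coefficient of m³ is 2.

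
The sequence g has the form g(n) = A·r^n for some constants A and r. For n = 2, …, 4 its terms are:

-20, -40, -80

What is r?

2

Consecutive ratio: -40/(-20) = 2, and -80/(-40) = 2, so r = 2.
Then A·2^2 = -20 gives A = -5, and g(n) = -5·2^n.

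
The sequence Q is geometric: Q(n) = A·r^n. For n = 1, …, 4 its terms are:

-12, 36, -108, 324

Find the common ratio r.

-3

Consecutive ratio: 36/(-12) = -3, and -108/36 = -3, so r = -3.
Then A·(-3)^1 = -12 gives A = 4, and Q(n) = 4·(-3)^n.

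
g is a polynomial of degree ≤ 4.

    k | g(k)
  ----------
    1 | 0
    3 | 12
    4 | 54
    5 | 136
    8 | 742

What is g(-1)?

Write g(k) = ak^4 + bk³ + ck² + dk + e; the 5 given values yield a linear system in the 5 coefficients.
Solving, the leading coefficient vanishes, and g(k) = 2k³ - 4k² - 4k + 6.
Then g(-1) = 4.

4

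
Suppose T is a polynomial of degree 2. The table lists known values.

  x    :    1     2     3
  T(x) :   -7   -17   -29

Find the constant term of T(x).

1

Write T(x) = ax² + bx + c; the 3 given values yield a linear system in the 3 coefficients.
Solving, T(x) = -x² - 7x + 1.
The constant term is T(0) = 1.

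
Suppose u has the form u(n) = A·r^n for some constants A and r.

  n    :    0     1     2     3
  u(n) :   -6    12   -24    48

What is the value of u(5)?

192

Consecutive ratio: 12/(-6) = -2, and -24/12 = -2, so r = -2.
Then A·(-2)^0 = -6 gives A = -6, and u(n) = -6·(-2)^n.
u(5) = -6·(-2)^5 = 192.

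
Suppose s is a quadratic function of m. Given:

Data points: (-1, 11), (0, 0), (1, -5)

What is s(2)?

-4

Write s(m) = am² + bm + c; the 3 given values yield a linear system in the 3 coefficients.
Solving, s(m) = 3m² - 8m.
Then s(2) = -4.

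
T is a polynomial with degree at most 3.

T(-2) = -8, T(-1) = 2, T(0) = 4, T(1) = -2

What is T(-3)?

First differences: 10, 2, -6. Second differences: -8, -8.
Level-2 differences are constant, so T has degree 2.
Fitting a degree-2 polynomial gives T(x) = -4x² - 2x + 4.
Then T(-3) = -26.

-26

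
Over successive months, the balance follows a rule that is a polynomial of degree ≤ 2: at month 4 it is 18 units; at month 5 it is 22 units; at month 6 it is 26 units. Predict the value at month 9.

38

Write the value at k as f(k).
First differences: 4, 4.
Level-1 differences are constant, so f has degree 1.
Fitting a degree-1 polynomial gives f(k) = 4k + 2.
Then f(9) = 38.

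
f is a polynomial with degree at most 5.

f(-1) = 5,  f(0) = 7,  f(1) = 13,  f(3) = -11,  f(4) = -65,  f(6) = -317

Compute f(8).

-841

Write f(m) = am^5 + bm^4 + cm³ + dm² + em + p; the 6 given values yield a linear system in the 6 coefficients.
Solving, the top 2 coefficients vanish, and f(m) = -2m³ + 2m² + 6m + 7.
Then f(8) = -841.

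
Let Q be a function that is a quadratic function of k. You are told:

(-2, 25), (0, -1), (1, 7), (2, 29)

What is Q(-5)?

Write Q(k) = ak² + bk + c; the 4 given values yield a linear system in the 3 coefficients.
Solving, Q(k) = 7k² + k - 1.
Then Q(-5) = 169.

169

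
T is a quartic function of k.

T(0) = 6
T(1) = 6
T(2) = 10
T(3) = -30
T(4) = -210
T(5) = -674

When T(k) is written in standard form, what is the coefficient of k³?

First differences: 0, 4, -40, -180, -464. Second differences: 4, -44, -140, -284. Third differences: -48, -96, -144. Fourth differences: -48, -48.
Level-4 differences are constant, so T has degree 4.
Fitting a degree-4 polynomial gives T(k) = -2k^4 + 4k³ + 4k² - 6k + 6.
The coefficient of k³ is 4.

4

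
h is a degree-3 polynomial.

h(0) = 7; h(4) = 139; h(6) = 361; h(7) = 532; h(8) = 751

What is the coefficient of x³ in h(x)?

Write h(x) = ax³ + bx² + cx + d; the 5 given values yield a linear system in the 4 coefficients.
Solving, h(x) = x³ + 3x² + 5x + 7.
The coefficient of x³ is 1.

1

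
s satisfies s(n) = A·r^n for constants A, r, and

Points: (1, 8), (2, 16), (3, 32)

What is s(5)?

128

Consecutive ratio: 16/8 = 2, and 32/16 = 2, so r = 2.
Then A·2^1 = 8 gives A = 4, and s(n) = 4·2^n.
s(5) = 4·2^5 = 128.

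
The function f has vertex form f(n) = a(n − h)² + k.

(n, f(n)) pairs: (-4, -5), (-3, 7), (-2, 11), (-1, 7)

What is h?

First differences 12, 4, -4; second difference -8 = 2a, so a = -4.
Expanding, the n-coefficient is −2ah = 8h; matching it to the data gives h = -2, and then k = 11.
So f(n) = -4(n + 2)² + 11.
Hence h = -2.

-2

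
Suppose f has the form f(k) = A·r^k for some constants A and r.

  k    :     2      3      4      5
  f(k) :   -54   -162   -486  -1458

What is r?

Consecutive ratio: -162/(-54) = 3, and -486/(-162) = 3, so r = 3.
Then A·3^2 = -54 gives A = -6, and f(k) = -6·3^k.

3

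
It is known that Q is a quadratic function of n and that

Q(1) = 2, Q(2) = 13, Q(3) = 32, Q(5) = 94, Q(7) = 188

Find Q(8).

Write Q(n) = an² + bn + c; the 5 given values yield a linear system in the 3 coefficients.
Solving, Q(n) = 4n² - n - 1.
Then Q(8) = 247.

247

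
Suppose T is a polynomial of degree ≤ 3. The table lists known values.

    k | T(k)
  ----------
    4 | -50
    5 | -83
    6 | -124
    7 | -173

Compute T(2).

Write T(k) = ak³ + bk² + ck + d; the 4 given values yield a linear system in the 4 coefficients.
Solving, the leading coefficient vanishes, and T(k) = -4k² + 3k + 2.
Then T(2) = -8.

-8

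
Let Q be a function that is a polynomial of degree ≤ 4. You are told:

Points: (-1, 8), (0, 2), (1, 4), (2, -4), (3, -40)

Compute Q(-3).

116

First differences: -6, 2, -8, -36. Second differences: 8, -10, -28. Third differences: -18, -18.
Level-3 differences are constant, so Q has degree 3.
Fitting a degree-3 polynomial gives Q(k) = -3k³ + 4k² + k + 2.
Then Q(-3) = 116.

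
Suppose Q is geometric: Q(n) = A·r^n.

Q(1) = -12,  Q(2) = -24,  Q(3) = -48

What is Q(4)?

Consecutive ratio: -24/(-12) = 2, and -48/(-24) = 2, so r = 2.
Then A·2^1 = -12 gives A = -6, and Q(n) = -6·2^n.
Q(4) = -6·2^4 = -96.

-96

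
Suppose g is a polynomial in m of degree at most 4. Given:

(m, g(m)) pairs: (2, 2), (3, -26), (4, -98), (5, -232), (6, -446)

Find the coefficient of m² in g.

5

First differences: -28, -72, -134, -214. Second differences: -44, -62, -80. Third differences: -18, -18.
Level-3 differences are constant, so g has degree 3.
Fitting a degree-3 polynomial gives g(m) = -3m³ + 5m² + 4m - 2.
The coefficient of m² is 5.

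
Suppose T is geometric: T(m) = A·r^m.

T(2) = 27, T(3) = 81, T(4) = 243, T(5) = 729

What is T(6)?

2187

Consecutive ratio: 81/27 = 3, and 243/81 = 3, so r = 3.
Then A·3^2 = 27 gives A = 3, and T(m) = 3·3^m.
T(6) = 3·3^6 = 2187.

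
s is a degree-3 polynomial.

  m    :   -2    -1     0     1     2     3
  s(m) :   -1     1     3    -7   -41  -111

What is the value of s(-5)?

113

First differences: 2, 2, -10, -34, -70. Second differences: 0, -12, -24, -36. Third differences: -12, -12, -12.
Level-3 differences are constant, so s has degree 3.
Fitting a degree-3 polynomial gives s(m) = -2m³ - 6m² - 2m + 3.
Then s(-5) = 113.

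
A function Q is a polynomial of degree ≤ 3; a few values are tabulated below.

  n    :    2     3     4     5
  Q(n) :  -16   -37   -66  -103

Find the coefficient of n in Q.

-1

First differences: -21, -29, -37. Second differences: -8, -8.
Level-2 differences are constant, so Q has degree 2.
Fitting a degree-2 polynomial gives Q(n) = -4n² - n + 2.
The coefficient of n is -1.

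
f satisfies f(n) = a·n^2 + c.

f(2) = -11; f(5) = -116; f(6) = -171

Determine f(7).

-236

From f(2) = -11 and f(5) = -116: 4a + c = -11 and 25a + c = -116.
Subtracting: 21a = -105, so a = -5; then c = -11 − (-5)·4 = 9.
So f(n) = -5n² + 9, and f(7) = -236.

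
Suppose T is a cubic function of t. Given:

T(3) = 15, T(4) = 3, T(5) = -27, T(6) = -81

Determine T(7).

-165

Write T(t) = at³ + bt² + ct + d; the 4 given values yield a linear system in the 4 coefficients.
Solving, T(t) = -t³ + 3t² + 4t + 3.
Then T(7) = -165.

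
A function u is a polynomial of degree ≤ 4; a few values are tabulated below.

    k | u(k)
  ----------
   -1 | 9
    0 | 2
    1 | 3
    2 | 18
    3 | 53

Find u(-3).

First differences: -7, 1, 15, 35. Second differences: 8, 14, 20. Third differences: 6, 6.
Level-3 differences are constant, so u has degree 3.
Fitting a degree-3 polynomial gives u(k) = k³ + 4k² - 4k + 2.
Then u(-3) = 23.

23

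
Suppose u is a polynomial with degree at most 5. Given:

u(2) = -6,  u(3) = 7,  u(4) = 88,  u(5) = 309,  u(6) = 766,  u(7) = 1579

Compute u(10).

Write u(n) = an^5 + bn^4 + cn³ + dn² + en + p; the 6 given values yield a linear system in the 6 coefficients.
Solving, the leading coefficient vanishes, and u(n) = n^4 - 2n³ - 3n² + n + 4.
Then u(10) = 7714.

7714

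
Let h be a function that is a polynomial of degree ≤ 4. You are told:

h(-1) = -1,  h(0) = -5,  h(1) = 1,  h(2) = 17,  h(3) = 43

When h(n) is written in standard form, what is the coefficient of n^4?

0

First differences: -4, 6, 16, 26. Second differences: 10, 10, 10.
Level-2 differences are constant, so h has degree 2.
Fitting a degree-2 polynomial gives h(n) = 5n² + n - 5.
The coefficient of n^4 is 0.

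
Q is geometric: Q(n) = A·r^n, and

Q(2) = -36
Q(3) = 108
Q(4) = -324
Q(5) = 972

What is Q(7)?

Consecutive ratio: 108/(-36) = -3, and -324/108 = -3, so r = -3.
Then A·(-3)^2 = -36 gives A = -4, and Q(n) = -4·(-3)^n.
Q(7) = -4·(-3)^7 = 8748.

8748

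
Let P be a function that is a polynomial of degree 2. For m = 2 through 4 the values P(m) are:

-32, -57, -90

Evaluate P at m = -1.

-5

Write P(m) = am² + bm + c; the 3 given values yield a linear system in the 3 coefficients.
Solving, P(m) = -4m² - 5m - 6.
Then P(-1) = -5.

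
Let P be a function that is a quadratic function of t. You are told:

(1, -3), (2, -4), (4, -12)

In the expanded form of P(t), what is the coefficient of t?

Write P(t) = at² + bt + c; the 3 given values yield a linear system in the 3 coefficients.
Solving, P(t) = -t² + 2t - 4.
The coefficient of t is 2.

2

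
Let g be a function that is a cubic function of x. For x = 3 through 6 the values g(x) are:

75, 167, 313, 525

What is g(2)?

Write g(x) = ax³ + bx² + cx + d; the 4 given values yield a linear system in the 4 coefficients.
Solving, g(x) = 2x³ + 3x² - 3x + 3.
Then g(2) = 25.

25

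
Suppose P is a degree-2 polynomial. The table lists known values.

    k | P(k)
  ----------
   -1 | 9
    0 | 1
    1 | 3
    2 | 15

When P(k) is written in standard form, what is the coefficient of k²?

First differences: -8, 2, 12. Second differences: 10, 10.
Level-2 differences are constant, so P has degree 2.
Fitting a degree-2 polynomial gives P(k) = 5k² - 3k + 1.
The coefficient of k² is 5.

5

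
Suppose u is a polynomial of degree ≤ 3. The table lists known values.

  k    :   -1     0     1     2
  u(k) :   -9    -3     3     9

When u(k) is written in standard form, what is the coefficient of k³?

First differences: 6, 6, 6.
Level-1 differences are constant, so u has degree 1.
Fitting a degree-1 polynomial gives u(k) = 6k - 3.
The coefficient of k³ is 0.

0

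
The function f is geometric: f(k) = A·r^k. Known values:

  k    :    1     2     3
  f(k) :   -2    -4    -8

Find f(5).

-32

Consecutive ratio: -4/(-2) = 2, and -8/(-4) = 2, so r = 2.
Then A·2^1 = -2 gives A = -1, and f(k) = -1·2^k.
f(5) = -1·2^5 = -32.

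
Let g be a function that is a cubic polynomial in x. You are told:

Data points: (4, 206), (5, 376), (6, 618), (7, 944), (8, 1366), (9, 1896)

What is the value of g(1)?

8

First differences: 170, 242, 326, 422, 530. Second differences: 72, 84, 96, 108. Third differences: 12, 12, 12.
Level-3 differences are constant, so g has degree 3.
Fitting a degree-3 polynomial gives g(x) = 2x³ + 6x² - 6x + 6.
Then g(1) = 8.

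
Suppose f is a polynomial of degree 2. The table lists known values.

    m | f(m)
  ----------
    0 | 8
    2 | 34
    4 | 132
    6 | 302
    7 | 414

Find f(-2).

Write f(m) = am² + bm + c; the 5 given values yield a linear system in the 3 coefficients.
Solving, f(m) = 9m² - 5m + 8.
Then f(-2) = 54.

54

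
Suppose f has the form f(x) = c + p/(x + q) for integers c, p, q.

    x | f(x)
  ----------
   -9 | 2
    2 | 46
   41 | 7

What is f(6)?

14

(f(x) − c)(x + q) = p for each data point; the three points give a linear system in c and q, then p follows.
Solving: c = 6, q = -1, p = 40, so f(x) = 6 + 40/(x − 1).
Then f(6) = 6 + 40/5 = 14.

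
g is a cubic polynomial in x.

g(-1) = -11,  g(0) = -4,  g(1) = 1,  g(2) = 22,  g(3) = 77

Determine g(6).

Write g(x) = ax³ + bx² + cx + d; the 5 given values yield a linear system in the 4 coefficients.
Solving, g(x) = 3x³ - x² + 3x - 4.
Then g(6) = 626.

626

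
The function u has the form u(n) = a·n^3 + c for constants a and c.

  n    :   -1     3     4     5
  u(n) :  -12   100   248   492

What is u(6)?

From u(-1) = -12 and u(3) = 100: -1a + c = -12 and 27a + c = 100.
Subtracting: 28a = 112, so a = 4; then c = -12 − 4·(-1) = -8.
So u(n) = 4n³ − 8, and u(6) = 856.

856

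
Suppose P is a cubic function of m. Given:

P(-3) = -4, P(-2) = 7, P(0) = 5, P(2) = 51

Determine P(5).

Write P(m) = am³ + bm² + cm + d; the 4 given values yield a linear system in the 4 coefficients.
Solving, P(m) = 2m³ + 6m² + 3m + 5.
Then P(5) = 420.

420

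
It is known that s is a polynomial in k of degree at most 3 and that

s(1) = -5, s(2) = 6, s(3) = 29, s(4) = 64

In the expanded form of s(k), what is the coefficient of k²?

First differences: 11, 23, 35. Second differences: 12, 12.
Level-2 differences are constant, so s has degree 2.
Fitting a degree-2 polynomial gives s(k) = 6k² - 7k - 4.
The coefficient of k² is 6.

6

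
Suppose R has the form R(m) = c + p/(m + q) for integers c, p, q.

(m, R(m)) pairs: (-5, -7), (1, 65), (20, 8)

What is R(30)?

7

(R(m) − c)(m + q) = p for each data point; the three points give a linear system in c and q, then p follows.
Solving: c = 5, q = 0, p = 60, so R(m) = 5 + 60/(m + 0).
Then R(30) = 5 + 60/30 = 7.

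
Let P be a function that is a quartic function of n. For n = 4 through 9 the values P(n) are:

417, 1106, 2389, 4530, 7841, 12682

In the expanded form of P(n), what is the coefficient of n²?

-5

First differences: 689, 1283, 2141, 3311, 4841. Second differences: 594, 858, 1170, 1530. Third differences: 264, 312, 360. Fourth differences: 48, 48.
Level-4 differences are constant, so P has degree 4.
Fitting a degree-4 polynomial gives P(n) = 2n^4 - 5n² - 4n + 1.
The coefficient of n² is -5.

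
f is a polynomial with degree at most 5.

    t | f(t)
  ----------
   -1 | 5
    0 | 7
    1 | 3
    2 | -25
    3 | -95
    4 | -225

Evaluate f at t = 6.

First differences: 2, -4, -28, -70, -130. Second differences: -6, -24, -42, -60. Third differences: -18, -18, -18.
Level-3 differences are constant, so f has degree 3.
Fitting a degree-3 polynomial gives f(t) = -3t³ - 3t² + 2t + 7.
Then f(6) = -737.

-737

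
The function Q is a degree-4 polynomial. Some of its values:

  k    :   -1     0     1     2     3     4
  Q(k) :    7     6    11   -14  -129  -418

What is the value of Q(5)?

-989

Write Q(k) = ak^4 + bk³ + ck² + dk + e; the 6 given values yield a linear system in the 5 coefficients.
Solving, Q(k) = -k^4 - 4k³ + 4k² + 6k + 6.
Then Q(5) = -989.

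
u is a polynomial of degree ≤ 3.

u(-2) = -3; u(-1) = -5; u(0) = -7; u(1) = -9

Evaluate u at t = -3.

-1

First differences: -2, -2, -2.
Level-1 differences are constant, so u has degree 1.
Fitting a degree-1 polynomial gives u(t) = -2t - 7.
Then u(-3) = -1.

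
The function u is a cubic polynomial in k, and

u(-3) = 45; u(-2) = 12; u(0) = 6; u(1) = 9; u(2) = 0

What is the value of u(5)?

-219

Write u(k) = ak³ + bk² + ck + d; the 5 given values yield a linear system in the 4 coefficients.
Solving, u(k) = -2k³ + 5k + 6.
Then u(5) = -219.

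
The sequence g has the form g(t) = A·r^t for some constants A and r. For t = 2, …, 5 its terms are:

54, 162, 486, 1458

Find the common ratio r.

Consecutive ratio: 162/54 = 3, and 486/162 = 3, so r = 3.
Then A·3^2 = 54 gives A = 6, and g(t) = 6·3^t.

3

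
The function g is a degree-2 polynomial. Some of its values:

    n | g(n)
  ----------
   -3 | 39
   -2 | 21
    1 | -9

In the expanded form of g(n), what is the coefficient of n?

Write g(n) = an² + bn + c; the 3 given values yield a linear system in the 3 coefficients.
Solving, g(n) = 2n² - 8n - 3.
The coefficient of n is -8.

-8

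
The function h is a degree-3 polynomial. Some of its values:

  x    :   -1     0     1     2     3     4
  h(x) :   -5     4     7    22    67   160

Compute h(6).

Write h(x) = ax³ + bx² + cx + d; the 6 given values yield a linear system in the 4 coefficients.
Solving, h(x) = 3x³ - 3x² + 3x + 4.
Then h(6) = 562.

562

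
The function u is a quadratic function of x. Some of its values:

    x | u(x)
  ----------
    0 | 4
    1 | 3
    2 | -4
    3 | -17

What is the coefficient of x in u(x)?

2

First differences: -1, -7, -13. Second differences: -6, -6.
Level-2 differences are constant, so u has degree 2.
Fitting a degree-2 polynomial gives u(x) = -3x² + 2x + 4.
The coefficient of x is 2.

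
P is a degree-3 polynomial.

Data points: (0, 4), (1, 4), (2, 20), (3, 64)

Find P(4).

148

Write P(k) = ak³ + bk² + ck + d; the 4 given values yield a linear system in the 4 coefficients.
Solving, P(k) = 2k³ + 2k² - 4k + 4.
Then P(4) = 148.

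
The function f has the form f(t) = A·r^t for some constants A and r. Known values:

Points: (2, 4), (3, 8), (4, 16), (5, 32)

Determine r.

2

Consecutive ratio: 8/4 = 2, and 16/8 = 2, so r = 2.
Then A·2^2 = 4 gives A = 1, and f(t) = 1·2^t.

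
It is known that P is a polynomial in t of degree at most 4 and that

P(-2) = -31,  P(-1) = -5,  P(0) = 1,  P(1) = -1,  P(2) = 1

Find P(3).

Write P(t) = at^4 + bt³ + ct² + dt + e; the 5 given values yield a linear system in the 5 coefficients.
Solving, the leading coefficient vanishes, and P(t) = 2t³ - 4t² + 1.
Then P(3) = 19.

19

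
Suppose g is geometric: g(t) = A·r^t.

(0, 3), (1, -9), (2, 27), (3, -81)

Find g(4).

243

Consecutive ratio: -9/3 = -3, and 27/(-9) = -3, so r = -3.
Then A·(-3)^0 = 3 gives A = 3, and g(t) = 3·(-3)^t.
g(4) = 3·(-3)^4 = 243.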